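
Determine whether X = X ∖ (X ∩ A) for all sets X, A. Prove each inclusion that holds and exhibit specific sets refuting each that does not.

(⟹) This inclusion fails. Take X = {1}, A = {1}; then 1 ∈ X but 1 ∉ X ∖ (X ∩ A).

(⟸) Let x ∈ X ∖ (X ∩ A). Then x ∈ X and x ∉ A, from which x ∈ X.

Only the reverse inclusion holds.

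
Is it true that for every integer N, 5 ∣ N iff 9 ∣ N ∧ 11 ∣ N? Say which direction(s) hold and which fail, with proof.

(⇒) This fails: take N = 5. Certainly 5 ∣ 5, but 9 ∤ 5.

(⇐) This fails: take N = 99. Both 9 ∣ 99 and 11 ∣ 99, yet 99 is not a multiple of 5 (since 99 = 19·5 + 4), so 5 ∤ 99.

(⇒) fails and (⇐) fails.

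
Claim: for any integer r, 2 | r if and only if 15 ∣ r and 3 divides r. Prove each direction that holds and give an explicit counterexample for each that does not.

(→) This fails: take r = 2. Certainly 2 ∣ 2, but 15 ∤ 2.

(←) This fails: take r = 15. Both 15 ∣ 15 and 3 ∣ 15, yet 15 is not a multiple of 2 (since 15 = 7·2 + 1), so 2 ∤ 15.

Both directions fail.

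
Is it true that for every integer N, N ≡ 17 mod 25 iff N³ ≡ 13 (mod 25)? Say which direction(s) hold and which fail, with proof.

The biconditional holds.

(→) Suppose N ≡ 17 mod 25. Write N = 25j + 17. Then (25j + 17)³ = 15625j³ + 31875j² + 21675j + 4913 = 25(625j³ + 1275j² + 867j + 196) + 13, so N³ ≡ 13 (mod 25).

(←) Conversely, suppose N³ ≡ 13 (mod 25). The only residue r in {0, …, 24} with r³ ≡ 13 (mod 25) is r = 17, so N ≡ 17 (mod 25).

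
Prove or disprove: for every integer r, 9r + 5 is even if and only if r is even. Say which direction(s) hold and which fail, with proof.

(⟹) This fails: r = 3 gives 9r + 5 = 32, which is even, but 3 is odd, not even.

(⟸) This also fails: r = 2 is even, but 9r + 5 = 23 is odd, not even.

Neither implication holds.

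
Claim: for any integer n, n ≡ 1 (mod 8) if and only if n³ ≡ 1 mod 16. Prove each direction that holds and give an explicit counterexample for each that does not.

Only the converse holds.

Forward direction. This fails: take n = 9. Then 9 ≡ 1 (mod 8), but 9³ = 729 ≡ 9 (mod 16), not 1.

Converse. The residues r modulo 16 with r³ ≡ 1 (mod 16) are exactly {1}, and each is ≡ 1 (mod 8).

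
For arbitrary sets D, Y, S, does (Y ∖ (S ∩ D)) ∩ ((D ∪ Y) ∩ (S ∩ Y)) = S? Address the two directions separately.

(⊆) Let x ∈ (Y ∖ (S ∩ D)) ∩ ((D ∪ Y) ∩ (S ∩ Y)). Then x ∈ Y ∩ S and x ∉ D, from which x ∈ S.

(⊇) This inclusion fails. Take D = ∅, Y = ∅, S = {1}; then 1 ∈ S but 1 ∉ (Y ∖ (S ∩ D)) ∩ ((D ∪ Y) ∩ (S ∩ Y)).

(⊆) holds; (⊇) fails.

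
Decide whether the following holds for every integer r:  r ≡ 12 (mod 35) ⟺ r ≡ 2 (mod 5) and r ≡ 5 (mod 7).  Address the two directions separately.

Both directions hold; the statement is true.

[⇒] Suppose r ≡ 12 (mod 35); write r = 35j + 12. Since 5 ∣ 35, reducing mod 5 gives r ≡ 12 ≡ 2 (mod 5); since 7 ∣ 35, reducing mod 7 gives r ≡ 12 ≡ 5 (mod 7).

[⇐] Conversely, if r ≡ 2 (mod 5) and r ≡ 5 (mod 7), then by the Chinese remainder theorem r ≡ 12 (mod 35). This is exactly r ≡ 12 (mod 35).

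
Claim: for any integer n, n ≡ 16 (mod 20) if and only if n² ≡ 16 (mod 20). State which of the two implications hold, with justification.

Forward direction. Suppose n ≡ 16 (mod 20). Write n = 20j + 16. Then (20j + 16)² = 400j² + 640j + 256 = 20(20j² + 32j + 12) + 16, so n² ≡ 16 (mod 20).

Converse. This fails: take n = 4. Then 4² = 16 ≡ 16 (mod 20), yet 4 ≡ 4 (mod 20), not 16.

(⇒) holds; (⇐) fails.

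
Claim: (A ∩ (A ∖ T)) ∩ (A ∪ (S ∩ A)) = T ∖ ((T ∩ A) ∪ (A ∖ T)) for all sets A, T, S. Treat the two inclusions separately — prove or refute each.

Forward inclusion. This inclusion fails. Take A = {1}, T = ∅, S = ∅; then 1 ∈ (A ∩ (A ∖ T)) ∩ (A ∪ (S ∩ A)) but 1 ∉ T ∖ ((T ∩ A) ∪ (A ∖ T)).

Reverse inclusion. This inclusion fails. Take A = ∅, T = {1}, S = ∅; then 1 ∈ T ∖ ((T ∩ A) ∪ (A ∖ T)) but 1 ∉ (A ∩ (A ∖ T)) ∩ (A ∪ (S ∩ A)).

Both inclusions fail.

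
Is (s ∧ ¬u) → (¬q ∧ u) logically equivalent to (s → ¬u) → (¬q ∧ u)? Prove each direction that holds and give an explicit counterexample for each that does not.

Not equivalent: only (⇐) holds.

(⟹) This fails. Under s = F, u = F, q = F, the left side is true but the right side is false.

(⟸) Assume the antecedent. If s is true, the antecedent forces (s = T, u = T, q = F) or (s = T, u = T, q = T), and (s ∧ ¬u) → (¬q ∧ u) holds there. If s is false, (s ∧ ¬u) → (¬q ∧ u) reduces to true regardless of the other variables. Either way (s ∧ ¬u) → (¬q ∧ u) holds.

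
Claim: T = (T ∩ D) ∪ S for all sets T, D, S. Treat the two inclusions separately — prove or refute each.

(⟹) This inclusion fails. Take T = {1}, D = ∅, S = ∅; then 1 ∈ T but 1 ∉ (T ∩ D) ∪ S.

(⟸) This inclusion fails. Take T = ∅, D = ∅, S = {1}; then 1 ∈ (T ∩ D) ∪ S but 1 ∉ T.

Both inclusions fail.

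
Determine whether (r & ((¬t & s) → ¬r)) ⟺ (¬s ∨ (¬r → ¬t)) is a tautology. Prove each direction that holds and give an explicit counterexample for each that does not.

(→) Assume the antecedent. If r is true, ¬s ∨ (¬r → ¬t) reduces to true regardless of the other variables. If r is false, the antecedent cannot hold. Either way ¬s ∨ (¬r → ¬t) holds.

(←) This fails. Under r = F, s = F, t = F, the left side is false but the right side is true.

The forward direction holds; the converse fails.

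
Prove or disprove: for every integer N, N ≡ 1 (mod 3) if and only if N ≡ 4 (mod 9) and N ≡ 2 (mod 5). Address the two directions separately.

Not equivalent: only (⇐) holds.

(→) This fails: N = 1 gives 1 ≡ 1 (mod 3) but 1 ≡ 1 (mod 9), so the conjunction on the right does not hold.

(←) Conversely, if N ≡ 4 (mod 9) and N ≡ 2 (mod 5), then by the Chinese remainder theorem N ≡ 22 (mod 45). Since 22 ≡ 1 (mod 3) and 3 ∣ 45, we get N ≡ 1 (mod 3).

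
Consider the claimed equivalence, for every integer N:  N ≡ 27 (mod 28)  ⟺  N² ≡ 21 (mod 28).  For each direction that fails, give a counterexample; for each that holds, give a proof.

Forward direction. This fails: take N = 27. Then 27 ≡ 27 (mod 28), but 27² = 729 ≡ 1 (mod 28), not 21.

Converse. This fails: take N = 7. Then 7² = 49 ≡ 21 (mod 28), yet 7 ≡ 7 (mod 28), not 27.

Both directions fail.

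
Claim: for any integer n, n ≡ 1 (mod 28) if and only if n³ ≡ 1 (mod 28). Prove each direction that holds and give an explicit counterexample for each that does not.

(⇒) holds; (⇐) fails.

Forward direction. Suppose n ≡ 1 (mod 28). Write n = 28j + 1. Then (28j + 1)³ = 21952j³ + 2352j² + 84j + 1 = 28(784j³ + 84j² + 3j) + 1, so n³ ≡ 1 (mod 28).

Converse. This fails: take n = 9. Then 9³ = 729 ≡ 1 (mod 28), yet 9 ≡ 9 (mod 28), not 1.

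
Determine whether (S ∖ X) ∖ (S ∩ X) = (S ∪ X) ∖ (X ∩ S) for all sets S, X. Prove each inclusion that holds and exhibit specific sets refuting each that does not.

(⊆) holds; (⊇) fails.

(⊆) Let x ∈ (S ∖ X) ∖ (S ∩ X). Then x ∈ S and x ∉ X, from which x ∈ (S ∪ X) ∖ (X ∩ S).

(⊇) This inclusion fails. Take S = ∅, X = {1}; then 1 ∈ (S ∪ X) ∖ (X ∩ S) but 1 ∉ (S ∖ X) ∖ (S ∩ X).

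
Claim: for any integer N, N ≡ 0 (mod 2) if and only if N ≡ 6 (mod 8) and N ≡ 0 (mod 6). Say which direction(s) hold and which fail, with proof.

(⟹) This fails: N = 0 gives 0 ≡ 0 (mod 2) but 0 ≡ 0 (mod 8), so the conjunction on the right does not hold.

(⟸) Conversely, if N ≡ 6 (mod 8) and N ≡ 0 (mod 6), then by the Chinese remainder theorem N ≡ 6 (mod 24). Since 6 ≡ 0 (mod 2) and 2 ∣ 24, we get N ≡ 0 (mod 2).

The forward direction fails; the converse holds.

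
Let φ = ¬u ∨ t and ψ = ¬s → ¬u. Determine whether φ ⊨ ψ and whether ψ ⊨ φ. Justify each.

Both directions fail.

(⇒) This fails. Under s = F, t = T, u = T, the left side is true but the right side is false.

(⇐) This fails. Under s = T, t = F, u = T, the left side is false but the right side is true.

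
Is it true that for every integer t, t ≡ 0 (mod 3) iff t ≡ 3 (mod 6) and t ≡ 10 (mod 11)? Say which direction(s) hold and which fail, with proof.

Forward direction. This fails: t = 0 gives 0 ≡ 0 (mod 3) but 0 ≡ 0 (mod 6), so the conjunction on the right does not hold.

Converse. If t ≡ 3 (mod 6) and t ≡ 10 (mod 11), then by the Chinese remainder theorem t ≡ 21 (mod 66). Since 21 ≡ 0 (mod 3) and 3 ∣ 66, we get t ≡ 0 (mod 3).

(⇒) fails; (⇐) holds.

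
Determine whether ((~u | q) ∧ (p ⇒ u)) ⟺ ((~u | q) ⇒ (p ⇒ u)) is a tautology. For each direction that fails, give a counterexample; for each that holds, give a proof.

(⟹) Assume the antecedent. If p is true, the antecedent forces (p = T, u = T, q = T), and (~u | q) ⇒ (p ⇒ u) holds there. If p is false, (~u | q) ⇒ (p ⇒ u) reduces to true regardless of the other variables. Either way (~u | q) ⇒ (p ⇒ u) holds.

(⟸) This fails. Under p = F, u = T, q = F, the left side is false but the right side is true.

Only the forward implication holds.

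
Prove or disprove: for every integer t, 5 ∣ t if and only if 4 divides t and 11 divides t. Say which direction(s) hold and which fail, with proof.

Neither implication holds.

(⇒) This fails: take t = 5. Certainly 5 ∣ 5, but 4 ∤ 5.

(⇐) This fails: take t = 44. Both 4 ∣ 44 and 11 ∣ 44, yet 44 is not a multiple of 5 (since 44 = 8·5 + 4), so 5 ∤ 44.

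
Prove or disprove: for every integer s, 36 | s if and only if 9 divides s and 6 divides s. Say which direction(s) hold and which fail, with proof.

Only the forward direction holds.

(⇒) If 36 ∣ s, write s = 36q. Since 36 = 4·9, s = 9·(4q), so 9 ∣ s; and since 36 = 6·6, s = 6·(6q), so 6 ∣ s.

(⇐) This fails: take s = 18. Both 9 ∣ 18 and 6 ∣ 18, yet 18 is not a multiple of 36 (since 18 = 0·36 + 18), so 36 ∤ 18.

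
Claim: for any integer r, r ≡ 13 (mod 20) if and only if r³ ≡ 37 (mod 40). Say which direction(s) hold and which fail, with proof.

[⇒] This fails: take r = 33. Then 33 ≡ 13 (mod 20), but 33³ = 35937 ≡ 17 (mod 40), not 37.

[⇐] Conversely, the residues r modulo 40 with r³ ≡ 37 (mod 40) are exactly {13}, and each is ≡ 13 (mod 20).

Only the converse holds.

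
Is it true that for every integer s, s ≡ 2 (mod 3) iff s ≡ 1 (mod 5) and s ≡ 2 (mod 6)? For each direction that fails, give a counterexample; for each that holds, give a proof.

Only the converse holds.

[⇒] This fails: s = 2 gives 2 ≡ 2 (mod 3) but 2 ≡ 2 (mod 5), so the conjunction on the right does not hold.

[⇐] Conversely, if s ≡ 1 (mod 5) and s ≡ 2 (mod 6), then by the Chinese remainder theorem s ≡ 26 (mod 30). Since 26 ≡ 2 (mod 3) and 3 ∣ 30, we get s ≡ 2 (mod 3).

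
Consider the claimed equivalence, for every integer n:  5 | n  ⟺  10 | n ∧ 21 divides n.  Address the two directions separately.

[⇐] Suppose 10 ∣ n and 21 ∣ n. Any common multiple of 10 and 21 is a multiple of their lcm; here gcd(10, 21) = 1, so lcm(10, 21) = 10·21 = 210, so 210 ∣ n. Since 5 ∣ 210, it follows that 5 ∣ n.

[⇒] This fails: take n = 5. Certainly 5 ∣ 5, but 10 ∤ 5.

Only the converse holds.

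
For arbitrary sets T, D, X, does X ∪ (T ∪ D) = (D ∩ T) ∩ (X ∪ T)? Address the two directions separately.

Forward inclusion. This inclusion fails. Take T = {1}, D = ∅, X = ∅; then 1 ∈ X ∪ (T ∪ D) but 1 ∉ (D ∩ T) ∩ (X ∪ T).

Reverse inclusion. Let x ∈ (D ∩ T) ∩ (X ∪ T). Then either x ∈ T ∩ D and x ∉ X; or x ∈ T ∩ D ∩ X. In each case x ∈ X ∪ (T ∪ D), so (D ∩ T) ∩ (X ∪ T) ⊆ X ∪ (T ∪ D).

The sets are not equal: only the reverse inclusion holds.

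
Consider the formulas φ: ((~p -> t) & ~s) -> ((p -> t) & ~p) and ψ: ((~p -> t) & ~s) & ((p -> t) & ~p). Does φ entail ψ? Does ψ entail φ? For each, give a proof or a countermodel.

[⇒] This fails. Under s = F, p = F, t = F, the left side is true but the right side is false.

[⇐] Assume the antecedent. If s is true, the antecedent cannot hold. If s is false, the antecedent forces (s = F, p = F, t = T), and the consequent holds there. Either way the consequent holds.

Only the reverse direction holds.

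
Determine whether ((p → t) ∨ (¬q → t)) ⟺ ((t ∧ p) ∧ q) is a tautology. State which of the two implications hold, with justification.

[⇐] Assume the antecedent. If t is true, (p → t) ∨ (¬q → t) reduces to true regardless of the other variables. If t is false, the antecedent cannot hold. Either way (p → t) ∨ (¬q → t) holds.

[⇒] This fails. Under t = F, q = F, p = F, the left side is true but the right side is false.

Only the converse holds.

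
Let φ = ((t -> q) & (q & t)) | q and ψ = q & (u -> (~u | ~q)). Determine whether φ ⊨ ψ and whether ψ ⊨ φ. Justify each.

(←) Assume the antecedent. If t is true, the antecedent forces (t = T, q = T, u = F), and ((t -> q) & (q & t)) | q holds there. If t is false, the antecedent forces (t = F, q = T, u = F), and ((t -> q) & (q & t)) | q holds there. Either way ((t -> q) & (q & t)) | q holds.

(→) This fails. Under t = F, q = T, u = T, the left side is true but the right side is false.

Not equivalent: only (⇐) holds.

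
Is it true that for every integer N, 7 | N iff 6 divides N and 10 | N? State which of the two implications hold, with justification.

Both directions fail.

(⇒) This fails: take N = 7. Certainly 7 ∣ 7, but 6 ∤ 7.

(⇐) This fails: take N = 30. Both 6 ∣ 30 and 10 ∣ 30, yet 30 is not a multiple of 7 (since 30 = 4·7 + 2), so 7 ∤ 30.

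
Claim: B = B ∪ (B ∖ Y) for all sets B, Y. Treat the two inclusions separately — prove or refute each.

The two sets are equal.

(⊇) Let x ∈ B ∪ (B ∖ Y). Then either x ∈ B and x ∉ Y; or x ∈ B ∩ Y. In each case x ∈ B, so B ∪ (B ∖ Y) ⊆ B.

(⊆) Let x ∈ B. Then either x ∈ B and x ∉ Y; or x ∈ B ∩ Y. In each case x ∈ B ∪ (B ∖ Y), so B ⊆ B ∪ (B ∖ Y).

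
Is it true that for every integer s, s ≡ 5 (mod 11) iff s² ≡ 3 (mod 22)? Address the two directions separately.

(⇒) fails and (⇐) fails.

(⇒) This fails: take s = 16. Then 16 ≡ 5 (mod 11), but 16² = 256 ≡ 14 (mod 22), not 3.

(⇐) This fails: take s = 17. Then 17² = 289 ≡ 3 (mod 22), yet 17 ≡ 6 (mod 11), not 5.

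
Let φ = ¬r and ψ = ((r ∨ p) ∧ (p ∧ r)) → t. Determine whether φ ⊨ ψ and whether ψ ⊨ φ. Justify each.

Forward direction. Assume the antecedent. If t is true, ((r ∨ p) ∧ (p ∧ r)) → t reduces to true regardless of the other variables. If t is false, the antecedent forces (t = F, r = F, p = F) or (t = F, r = F, p = T), and ((r ∨ p) ∧ (p ∧ r)) → t holds there. Either way ((r ∨ p) ∧ (p ∧ r)) → t holds.

Converse. This fails. Under t = F, r = T, p = F, the left side is false but the right side is true.

The forward direction holds; the converse fails.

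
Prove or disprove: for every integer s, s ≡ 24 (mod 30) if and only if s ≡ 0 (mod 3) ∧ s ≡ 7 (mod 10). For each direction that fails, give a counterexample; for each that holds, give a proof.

(⇒) This fails: s = 24 gives 24 ≡ 24 (mod 30) but 24 ≡ 4 (mod 10), so the conjunction on the right does not hold.

(⇐) This fails: s = 27 satisfies both congruences on the right (27 ≡ 0 mod 3 and 27 ≡ 7 mod 10) yet 27 ≡ 27 (mod 30), not 24.

Both directions fail.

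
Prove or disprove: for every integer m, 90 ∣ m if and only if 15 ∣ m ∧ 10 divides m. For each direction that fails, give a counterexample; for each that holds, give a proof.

(⇒) holds; (⇐) fails.

[⇒] If 90 ∣ m, write m = 90q. Since 90 = 6·15, m = 15·(6q), so 15 ∣ m; and since 90 = 9·10, m = 10·(9q), so 10 ∣ m.

[⇐] This fails: take m = 30. Both 15 ∣ 30 and 10 ∣ 30, yet 30 is not a multiple of 90 (since 30 = 0·90 + 30), so 90 ∤ 30.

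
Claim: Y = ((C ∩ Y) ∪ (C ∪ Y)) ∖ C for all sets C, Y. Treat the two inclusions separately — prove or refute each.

Reverse inclusion. Let x ∈ ((C ∩ Y) ∪ (C ∪ Y)) ∖ C. Then x ∈ Y and x ∉ C, from which x ∈ Y.

Forward inclusion. This inclusion fails. Take C = {1}, Y = {1}; then 1 ∈ Y but 1 ∉ ((C ∩ Y) ∪ (C ∪ Y)) ∖ C.

Only the reverse inclusion holds.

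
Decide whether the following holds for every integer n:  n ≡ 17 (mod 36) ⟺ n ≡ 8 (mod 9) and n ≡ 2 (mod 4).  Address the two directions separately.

Forward direction. This fails: n = 17 gives 17 ≡ 17 (mod 36) but 17 ≡ 1 (mod 4), so the conjunction on the right does not hold.

Converse. This fails: n = 26 satisfies both congruences on the right (26 ≡ 8 mod 9 and 26 ≡ 2 mod 4) yet 26 ≡ 26 (mod 36), not 17.

Neither direction holds.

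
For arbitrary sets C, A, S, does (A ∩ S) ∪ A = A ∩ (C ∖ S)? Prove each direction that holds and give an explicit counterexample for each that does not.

Only the reverse inclusion holds.

(⟹) This inclusion fails. Take C = ∅, A = {1}, S = ∅; then 1 ∈ (A ∩ S) ∪ A but 1 ∉ A ∩ (C ∖ S).

(⟸) Let x ∈ A ∩ (C ∖ S). Then x ∈ C ∩ A and x ∉ S, from which x ∈ (A ∩ S) ∪ A.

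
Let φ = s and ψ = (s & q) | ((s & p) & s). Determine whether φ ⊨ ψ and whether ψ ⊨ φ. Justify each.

(⇐) Assume the antecedent. If q is true, the antecedent forces (q = T, s = T, p = F) or (q = T, s = T, p = T), and s holds there. If q is false, the antecedent forces (q = F, s = T, p = T), and s holds there. Either way s holds.

(⇒) This fails. Under q = F, s = T, p = F, the left side is true but the right side is false.

Only the reverse direction holds.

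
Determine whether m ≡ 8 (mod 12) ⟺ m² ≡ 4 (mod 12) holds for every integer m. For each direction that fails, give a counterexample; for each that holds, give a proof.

(←) This fails: take m = 2. Then 2² = 4 ≡ 4 (mod 12), yet 2 ≡ 2 (mod 12), not 8.

(→) Suppose m ≡ 8 (mod 12). Write m = 12j + 8. Then (12j + 8)² = 144j² + 192j + 64 = 12(12j² + 16j + 5) + 4, so m² ≡ 4 (mod 12).

Only the forward direction holds.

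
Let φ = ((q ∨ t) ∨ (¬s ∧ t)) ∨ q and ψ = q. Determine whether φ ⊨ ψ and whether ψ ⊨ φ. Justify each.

[⇒] This fails. Under s = F, t = T, q = F, the left side is true but the right side is false.

[⇐] Assume the antecedent. If s is true, the antecedent forces (s = T, t = F, q = T) or (s = T, t = T, q = T), and ((q ∨ t) ∨ (¬s ∧ t)) ∨ q holds there. If s is false, the antecedent forces (s = F, t = F, q = T) or (s = F, t = T, q = T), and ((q ∨ t) ∨ (¬s ∧ t)) ∨ q holds there. Either way ((q ∨ t) ∨ (¬s ∧ t)) ∨ q holds.

(⇒) fails; (⇐) holds.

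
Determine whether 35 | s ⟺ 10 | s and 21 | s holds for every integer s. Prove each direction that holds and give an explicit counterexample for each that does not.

The forward direction fails; the converse holds.

(→) This fails: take s = 35. Certainly 35 ∣ 35, but 10 ∤ 35.

(←) Suppose 10 ∣ s and 21 ∣ s. Any common multiple of 10 and 21 is a multiple of their lcm; here gcd(10, 21) = 1, so lcm(10, 21) = 10·21 = 210, so 210 ∣ s. Since 35 ∣ 210, it follows that 35 ∣ s.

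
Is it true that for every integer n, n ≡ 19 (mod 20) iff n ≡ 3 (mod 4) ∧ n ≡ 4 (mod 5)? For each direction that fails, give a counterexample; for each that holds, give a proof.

The biconditional holds.

(⇒) Suppose n ≡ 19 (mod 20); write n = 20j + 19. Since 4 ∣ 20, reducing mod 4 gives n ≡ 19 ≡ 3 (mod 4); since 5 ∣ 20, reducing mod 5 gives n ≡ 19 ≡ 4 (mod 5).

(⇐) Conversely, if n ≡ 3 (mod 4) and n ≡ 4 (mod 5), then by the Chinese remainder theorem n ≡ 19 (mod 20). This is exactly n ≡ 19 (mod 20).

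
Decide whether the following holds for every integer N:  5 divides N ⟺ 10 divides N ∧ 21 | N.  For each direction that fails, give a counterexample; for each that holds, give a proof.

Not equivalent: only (⇐) holds.

Converse. Suppose 10 ∣ N and 21 ∣ N. Any common multiple of 10 and 21 is a multiple of their lcm; here gcd(10, 21) = 1, so lcm(10, 21) = 10·21 = 210, so 210 ∣ N. Since 5 ∣ 210, it follows that 5 ∣ N.

Forward direction. This fails: take N = 5. Certainly 5 ∣ 5, but 10 ∤ 5.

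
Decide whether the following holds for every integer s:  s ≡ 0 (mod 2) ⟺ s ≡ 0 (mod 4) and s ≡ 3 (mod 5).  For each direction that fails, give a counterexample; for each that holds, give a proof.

The forward direction fails; the converse holds.

(⇐) If s ≡ 0 (mod 4) and s ≡ 3 (mod 5), then by the Chinese remainder theorem s ≡ 8 (mod 20). Since 8 ≡ 0 (mod 2) and 2 ∣ 20, we get s ≡ 0 (mod 2).

(⇒) This fails: s = 0 gives 0 ≡ 0 (mod 2) but 0 ≡ 0 (mod 5), so the conjunction on the right does not hold.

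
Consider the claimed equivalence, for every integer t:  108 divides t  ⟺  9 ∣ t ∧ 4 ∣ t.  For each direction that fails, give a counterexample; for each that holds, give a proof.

(⇒) If 108 ∣ t, write t = 108q. Since 108 = 12·9, t = 9·(12q), so 9 ∣ t; and since 108 = 27·4, t = 4·(27q), so 4 ∣ t.

(⇐) This fails: take t = 36. Both 9 ∣ 36 and 4 ∣ 36, yet 36 is not a multiple of 108 (since 36 = 0·108 + 36), so 108 ∤ 36.

Only the forward direction holds.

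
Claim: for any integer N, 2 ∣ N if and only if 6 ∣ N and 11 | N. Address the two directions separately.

(⇒) This fails: take N = 2. Certainly 2 ∣ 2, but 6 ∤ 2.

(⇐) Suppose 6 ∣ N and 11 ∣ N. Any common multiple of 6 and 11 is a multiple of their lcm; here gcd(6, 11) = 1, so lcm(6, 11) = 6·11 = 66, so 66 ∣ N. Since 2 ∣ 66, it follows that 2 ∣ N.

Not equivalent: only (⇐) holds.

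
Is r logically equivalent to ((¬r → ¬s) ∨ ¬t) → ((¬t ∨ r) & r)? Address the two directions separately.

(⇒) holds; (⇐) fails.

(⟹) Assume the antecedent. If s is true, the antecedent forces (s = T, t = F, r = T) or (s = T, t = T, r = T), and the consequent holds there. If s is false, the antecedent forces (s = F, t = F, r = T) or (s = F, t = T, r = T), and the consequent holds there. Either way the consequent holds.

(⟸) This fails. Under s = T, t = T, r = F, the left side is false but the right side is true.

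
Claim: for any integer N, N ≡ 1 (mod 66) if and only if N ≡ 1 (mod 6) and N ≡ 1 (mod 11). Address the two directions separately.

(⟹) Suppose N ≡ 1 (mod 66); write N = 66j + 1. Since 6 ∣ 66, reducing mod 6 gives N ≡ 1 (mod 6); since 11 ∣ 66, reducing mod 11 gives N ≡ 1 (mod 11).

(⟸) Conversely, if N ≡ 1 (mod 6) and N ≡ 1 (mod 11), then by the Chinese remainder theorem N ≡ 1 (mod 66). This is exactly N ≡ 1 (mod 66).

Equivalent; both directions hold.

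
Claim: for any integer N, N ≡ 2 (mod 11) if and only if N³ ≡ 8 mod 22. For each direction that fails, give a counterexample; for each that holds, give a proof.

[⇐] The residues r modulo 22 with r³ ≡ 8 (mod 22) are exactly {2}, and each is ≡ 2 (mod 11).

[⇒] This fails: take N = 13. Then 13 ≡ 2 (mod 11), but 13³ = 2197 ≡ 19 (mod 22), not 8.

The forward direction fails; the converse holds.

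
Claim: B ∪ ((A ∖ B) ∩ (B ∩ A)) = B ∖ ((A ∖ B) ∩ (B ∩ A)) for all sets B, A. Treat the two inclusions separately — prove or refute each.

Forward inclusion. Let x ∈ B ∪ ((A ∖ B) ∩ (B ∩ A)). Then either x ∈ B and x ∉ A; or x ∈ B ∩ A. In each case x ∈ B ∖ ((A ∖ B) ∩ (B ∩ A)), so B ∪ ((A ∖ B) ∩ (B ∩ A)) ⊆ B ∖ ((A ∖ B) ∩ (B ∩ A)).

Reverse inclusion. Let x ∈ B ∖ ((A ∖ B) ∩ (B ∩ A)). Then either x ∈ B and x ∉ A; or x ∈ B ∩ A. In each case x ∈ B ∪ ((A ∖ B) ∩ (B ∩ A)), so B ∖ ((A ∖ B) ∩ (B ∩ A)) ⊆ B ∪ ((A ∖ B) ∩ (B ∩ A)).

Both inclusions hold; the sets are equal.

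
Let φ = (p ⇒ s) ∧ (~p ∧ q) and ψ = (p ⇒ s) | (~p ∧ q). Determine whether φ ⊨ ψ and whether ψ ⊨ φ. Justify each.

(⟸) This fails. Under q = F, p = F, s = F, the left side is false but the right side is true.

(⟹) Assume the antecedent. If q is true, the antecedent forces (q = T, p = F, s = F) or (q = T, p = F, s = T), and (p ⇒ s) | (~p ∧ q) holds there. If q is false, the antecedent cannot hold. Either way (p ⇒ s) | (~p ∧ q) holds.

(⇒) holds; (⇐) fails.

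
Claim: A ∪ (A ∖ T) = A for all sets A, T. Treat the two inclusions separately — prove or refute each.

Reverse inclusion. Let x ∈ A. Then either x ∈ A and x ∉ T; or x ∈ A ∩ T. In each case x ∈ A ∪ (A ∖ T), so A ⊆ A ∪ (A ∖ T).

Forward inclusion. Let x ∈ A ∪ (A ∖ T). Then either x ∈ A and x ∉ T; or x ∈ A ∩ T. In each case x ∈ A, so A ∪ (A ∖ T) ⊆ A.

Both inclusions hold.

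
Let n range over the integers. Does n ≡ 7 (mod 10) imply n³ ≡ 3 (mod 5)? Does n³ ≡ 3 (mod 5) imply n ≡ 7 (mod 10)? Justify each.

Only the forward direction holds.

(→) Suppose n ≡ 7 (mod 10). Then n³ ≡ 7³ = 343 (mod 10), and since 5 ∣ 10, also n³ ≡ 3 (mod 5).

(←) This fails: take n = 2. Then 2³ = 8 ≡ 3 (mod 5), yet 2 ≡ 2 (mod 10), not 7.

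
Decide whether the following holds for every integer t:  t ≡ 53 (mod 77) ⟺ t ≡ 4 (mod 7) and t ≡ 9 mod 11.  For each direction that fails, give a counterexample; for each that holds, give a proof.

(←) If t ≡ 4 (mod 7) and t ≡ 9 (mod 11), then by the Chinese remainder theorem t ≡ 53 (mod 77). This is exactly t ≡ 53 (mod 77).

(→) Suppose t ≡ 53 (mod 77); write t = 77j + 53. Since 7 ∣ 77, reducing mod 7 gives t ≡ 53 ≡ 4 (mod 7); since 11 ∣ 77, reducing mod 11 gives t ≡ 53 ≡ 9 (mod 11).

Equivalent; both directions hold.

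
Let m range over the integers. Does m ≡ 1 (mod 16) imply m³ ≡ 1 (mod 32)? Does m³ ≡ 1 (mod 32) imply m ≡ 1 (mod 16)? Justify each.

The forward direction fails; the converse holds.

[⇐] The residues r modulo 32 with r³ ≡ 1 (mod 32) are exactly {1}, and each is ≡ 1 (mod 16).

[⇒] This fails: take m = 17. Then 17 ≡ 1 (mod 16), but 17³ = 4913 ≡ 17 (mod 32), not 1.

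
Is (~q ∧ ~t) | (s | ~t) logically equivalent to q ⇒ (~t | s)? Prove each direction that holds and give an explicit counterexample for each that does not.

The forward direction holds; the converse fails.

(⇒) Assume the antecedent. If s is true, q ⇒ (~t | s) reduces to true regardless of the other variables. If s is false, the antecedent forces (s = F, t = F, q = F) or (s = F, t = F, q = T), and q ⇒ (~t | s) holds there. Either way q ⇒ (~t | s) holds.

(⇐) This fails. Under s = F, t = T, q = F, the left side is false but the right side is true.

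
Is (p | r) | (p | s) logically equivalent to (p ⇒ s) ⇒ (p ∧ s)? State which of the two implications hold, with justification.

[⇒] This fails. Under p = F, r = T, s = F, the left side is true but the right side is false.

[⇐] Assume the antecedent. If p is true, (p | r) | (p | s) reduces to true regardless of the other variables. If p is false, the antecedent cannot hold. Either way (p | r) | (p | s) holds.

Not equivalent: only (⇐) holds.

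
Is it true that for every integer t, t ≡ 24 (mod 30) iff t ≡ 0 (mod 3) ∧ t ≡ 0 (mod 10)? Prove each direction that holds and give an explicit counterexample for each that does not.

Forward direction. This fails: t = 24 gives 24 ≡ 24 (mod 30) but 24 ≡ 4 (mod 10), so the conjunction on the right does not hold.

Converse. This fails: t = 0 satisfies both congruences on the right (0 ≡ 0 mod 3 and 0 ≡ 0 mod 10) yet 0 ≡ 0 (mod 30), not 24.

Neither implication holds.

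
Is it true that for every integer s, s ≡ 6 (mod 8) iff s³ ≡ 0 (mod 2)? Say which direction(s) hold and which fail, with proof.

[⇐] This fails: take s = 0. Then 0³ = 0 ≡ 0 (mod 2), yet 0 ≡ 0 (mod 8), not 6.

[⇒] Suppose s ≡ 6 (mod 8). Then s³ ≡ 6³ = 216 (mod 8), and since 2 ∣ 8, also s³ ≡ 0 (mod 2).

Not equivalent: only (⇒) holds.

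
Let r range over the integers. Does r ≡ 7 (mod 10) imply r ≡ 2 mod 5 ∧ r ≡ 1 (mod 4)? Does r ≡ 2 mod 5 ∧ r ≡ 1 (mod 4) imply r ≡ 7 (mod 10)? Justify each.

Forward direction. This fails: r = 7 gives 7 ≡ 7 (mod 10) but 7 ≡ 3 (mod 4), so the conjunction on the right does not hold.

Converse. If r ≡ 2 (mod 5) and r ≡ 1 (mod 4), then by the Chinese remainder theorem r ≡ 17 (mod 20). Since 17 ≡ 7 (mod 10) and 10 ∣ 20, we get r ≡ 7 (mod 10).

Not equivalent: only (⇐) holds.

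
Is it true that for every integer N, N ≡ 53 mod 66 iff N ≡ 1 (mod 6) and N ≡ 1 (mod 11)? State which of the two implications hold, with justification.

(⇒) fails and (⇐) fails.

(→) This fails: N = 53 gives 53 ≡ 53 (mod 66) but 53 ≡ 5 (mod 6), so the conjunction on the right does not hold.

(←) This fails: N = 1 satisfies both congruences on the right (1 ≡ 1 mod 6 and 1 ≡ 1 mod 11) yet 1 ≡ 1 (mod 66), not 53.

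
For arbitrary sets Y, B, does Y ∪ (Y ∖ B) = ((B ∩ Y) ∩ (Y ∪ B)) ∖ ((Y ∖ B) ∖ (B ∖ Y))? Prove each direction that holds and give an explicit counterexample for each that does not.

The sets are not equal: only the reverse inclusion holds.

Forward inclusion. This inclusion fails. Take Y = {1}, B = ∅; then 1 ∈ Y ∪ (Y ∖ B) but 1 ∉ ((B ∩ Y) ∩ (Y ∪ B)) ∖ ((Y ∖ B) ∖ (B ∖ Y)).

Reverse inclusion. Let x ∈ ((B ∩ Y) ∩ (Y ∪ B)) ∖ ((Y ∖ B) ∖ (B ∖ Y)). Then x ∈ Y ∩ B, from which x ∈ Y ∪ (Y ∖ B).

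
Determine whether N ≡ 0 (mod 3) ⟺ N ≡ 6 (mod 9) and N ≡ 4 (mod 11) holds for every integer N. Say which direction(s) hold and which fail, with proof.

(⟹) This fails: N = 0 gives 0 ≡ 0 (mod 3) but 0 ≡ 0 (mod 9), so the conjunction on the right does not hold.

(⟸) Conversely, if N ≡ 6 (mod 9) and N ≡ 4 (mod 11), then by the Chinese remainder theorem N ≡ 15 (mod 99). Since 15 ≡ 0 (mod 3) and 3 ∣ 99, we get N ≡ 0 (mod 3).

The forward direction fails; the converse holds.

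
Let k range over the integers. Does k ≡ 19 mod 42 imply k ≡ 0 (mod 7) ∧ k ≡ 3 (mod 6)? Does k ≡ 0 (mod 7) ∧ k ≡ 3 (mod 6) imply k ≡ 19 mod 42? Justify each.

Both directions fail.

(⟹) This fails: k = 19 gives 19 ≡ 19 (mod 42) but 19 ≡ 5 (mod 7), so the conjunction on the right does not hold.

(⟸) This fails: k = 21 satisfies both congruences on the right (21 ≡ 0 mod 7 and 21 ≡ 3 mod 6) yet 21 ≡ 21 (mod 42), not 19.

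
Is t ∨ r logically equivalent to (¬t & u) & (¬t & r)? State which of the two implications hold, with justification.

[⇐] Assume the antecedent. If t is true, the antecedent cannot hold. If t is false, the antecedent forces (t = F, r = T, u = T), and t ∨ r holds there. Either way t ∨ r holds.

[⇒] This fails. Under t = T, r = F, u = F, the left side is true but the right side is false.

Not equivalent: only (⇐) holds.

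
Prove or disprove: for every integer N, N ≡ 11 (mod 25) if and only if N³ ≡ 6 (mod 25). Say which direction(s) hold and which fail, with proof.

Forward direction. Suppose N ≡ 11 (mod 25). Write N = 25j + 11. Then (25j + 11)³ = 15625j³ + 20625j² + 9075j + 1331 = 25(625j³ + 825j² + 363j + 53) + 6, so N³ ≡ 6 (mod 25).

Converse. Suppose N³ ≡ 6 (mod 25). The only residue r in {0, …, 24} with r³ ≡ 6 (mod 25) is r = 11, so N ≡ 11 (mod 25).

The biconditional holds.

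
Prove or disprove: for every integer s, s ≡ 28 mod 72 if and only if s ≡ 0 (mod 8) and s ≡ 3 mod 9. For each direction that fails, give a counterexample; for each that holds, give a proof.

(⟹) This fails: s = 28 gives 28 ≡ 28 (mod 72) but 28 ≡ 4 (mod 8), so the conjunction on the right does not hold.

(⟸) This fails: s = 48 satisfies both congruences on the right (48 ≡ 0 mod 8 and 48 ≡ 3 mod 9) yet 48 ≡ 48 (mod 72), not 28.

Both directions fail.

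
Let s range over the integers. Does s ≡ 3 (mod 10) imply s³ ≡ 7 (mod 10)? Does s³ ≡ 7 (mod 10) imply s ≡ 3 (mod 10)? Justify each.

Both implications hold.

(⟹) Suppose s ≡ 3 (mod 10). Write s = 10j + 3. Then (10j + 3)³ = 1000j³ + 900j² + 270j + 27 = 10(100j³ + 90j² + 27j + 2) + 7, so s³ ≡ 7 (mod 10).

(⟸) Conversely, suppose s³ ≡ 7 (mod 10). The only residue r in {0, …, 9} with r³ ≡ 7 (mod 10) is r = 3, so s ≡ 3 (mod 10).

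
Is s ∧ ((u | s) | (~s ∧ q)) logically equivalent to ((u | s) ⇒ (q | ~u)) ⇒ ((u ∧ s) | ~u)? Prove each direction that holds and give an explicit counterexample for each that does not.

(⇐) This fails. Under q = F, s = F, u = F, the left side is false but the right side is true.

(⇒) Assume the antecedent. If q is true, the antecedent forces (q = T, s = T, u = F) or (q = T, s = T, u = T), and the consequent holds there. If q is false, the consequent reduces to true regardless of the other variables. Either way the consequent holds.

The forward direction holds; the converse fails.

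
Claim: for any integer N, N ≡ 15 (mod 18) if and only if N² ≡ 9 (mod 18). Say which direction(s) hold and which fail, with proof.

(⇐) This fails: take N = 3. Then 3² = 9 ≡ 9 (mod 18), yet 3 ≡ 3 (mod 18), not 15.

(⇒) Suppose N ≡ 15 (mod 18). Write N = 18j + 15. Then (18j + 15)² = 324j² + 540j + 225 = 18(18j² + 30j + 12) + 9, so N² ≡ 9 (mod 18).

Only the forward direction holds.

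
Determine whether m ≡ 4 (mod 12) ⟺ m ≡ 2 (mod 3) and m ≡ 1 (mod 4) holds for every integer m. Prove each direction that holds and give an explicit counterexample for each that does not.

(⟹) This fails: m = 4 gives 4 ≡ 4 (mod 12) but 4 ≡ 1 (mod 3), so the conjunction on the right does not hold.

(⟸) This fails: m = 5 satisfies both congruences on the right (5 ≡ 2 mod 3 and 5 ≡ 1 mod 4) yet 5 ≡ 5 (mod 12), not 4.

(⇒) fails and (⇐) fails.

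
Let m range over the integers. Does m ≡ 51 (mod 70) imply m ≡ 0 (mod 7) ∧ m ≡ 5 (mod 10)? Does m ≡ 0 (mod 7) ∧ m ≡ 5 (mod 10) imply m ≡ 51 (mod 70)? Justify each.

(⇒) fails and (⇐) fails.

(→) This fails: m = 51 gives 51 ≡ 51 (mod 70) but 51 ≡ 2 (mod 7), so the conjunction on the right does not hold.

(←) This fails: m = 35 satisfies both congruences on the right (35 ≡ 0 mod 7 and 35 ≡ 5 mod 10) yet 35 ≡ 35 (mod 70), not 51.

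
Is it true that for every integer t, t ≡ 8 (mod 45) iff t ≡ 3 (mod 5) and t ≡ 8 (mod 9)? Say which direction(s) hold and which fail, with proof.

(→) Suppose t ≡ 8 (mod 45); write t = 45j + 8. Since 5 ∣ 45, reducing mod 5 gives t ≡ 8 ≡ 3 (mod 5); since 9 ∣ 45, reducing mod 9 gives t ≡ 8 (mod 9).

(←) Conversely, if t ≡ 3 (mod 5) and t ≡ 8 (mod 9), then by the Chinese remainder theorem t ≡ 8 (mod 45). This is exactly t ≡ 8 (mod 45).

Both directions hold; the statement is true.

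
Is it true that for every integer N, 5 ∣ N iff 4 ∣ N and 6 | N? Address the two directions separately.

[⇒] This fails: take N = 5. Certainly 5 ∣ 5, but 4 ∤ 5.

[⇐] This fails: take N = 12. Both 4 ∣ 12 and 6 ∣ 12, yet 12 is not a multiple of 5 (since 12 = 2·5 + 2), so 5 ∤ 12.

(⇒) fails and (⇐) fails.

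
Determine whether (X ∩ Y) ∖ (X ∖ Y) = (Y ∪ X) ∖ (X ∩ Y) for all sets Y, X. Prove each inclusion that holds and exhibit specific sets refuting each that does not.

(⟹) This inclusion fails. Take Y = {1}, X = {1}; then 1 ∈ (X ∩ Y) ∖ (X ∖ Y) but 1 ∉ (Y ∪ X) ∖ (X ∩ Y).

(⟸) This inclusion fails. Take Y = {1}, X = ∅; then 1 ∈ (Y ∪ X) ∖ (X ∩ Y) but 1 ∉ (X ∩ Y) ∖ (X ∖ Y).

Both inclusions fail.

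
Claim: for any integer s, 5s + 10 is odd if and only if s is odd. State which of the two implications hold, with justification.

Both directions hold; the statement is true.

Forward direction. Suppose 5s + 10 is odd. Since 5 is odd, 5s and s have the same parity, so 5s + 10 ≡ s + 10 (mod 2). As 10 is even, 5s + 10 is odd exactly when s is odd. Thus s is odd.

Converse. Suppose s is odd; write s = 2j + 1. Then 5s + 10 = 5·(2j + 1) + 10 = 2·5j + 15, which is odd.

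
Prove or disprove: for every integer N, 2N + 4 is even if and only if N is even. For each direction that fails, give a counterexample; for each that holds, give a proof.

(⇒) This fails: take N = 7. Then 2N + 4 = 18, which is even, yet N = 7 is odd, not even.

(⇐) Suppose N is even. Since 2 is even, 2N is even for every N, so 2N + 4 has the same parity as 4, which is even. Hence 2N + 4 is even.

(⇒) fails; (⇐) holds.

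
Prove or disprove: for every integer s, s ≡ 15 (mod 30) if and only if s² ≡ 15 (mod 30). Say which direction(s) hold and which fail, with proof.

Equivalent; both directions hold.

(⟹) Suppose s ≡ 15 (mod 30). Write s = 30j + 15. Then (30j + 15)² = 900j² + 900j + 225 = 30(30j² + 30j + 7) + 15, so s² ≡ 15 (mod 30).

(⟸) Conversely, suppose s² ≡ 15 (mod 30). The only residue r in {0, …, 29} with r² ≡ 15 (mod 30) is r = 15, so s ≡ 15 (mod 30).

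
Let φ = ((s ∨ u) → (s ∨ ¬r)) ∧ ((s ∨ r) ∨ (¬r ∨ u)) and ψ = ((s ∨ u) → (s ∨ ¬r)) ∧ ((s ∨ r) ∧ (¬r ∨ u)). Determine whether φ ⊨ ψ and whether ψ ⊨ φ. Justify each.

Converse. Assume the antecedent. If u is true, the antecedent forces (u = T, s = T, r = F) or (u = T, s = T, r = T), and the consequent holds there. If u is false, the consequent reduces to true regardless of the other variables. Either way the consequent holds.

Forward direction. This fails. Under u = F, s = F, r = F, the left side is true but the right side is false.

Only the reverse direction holds.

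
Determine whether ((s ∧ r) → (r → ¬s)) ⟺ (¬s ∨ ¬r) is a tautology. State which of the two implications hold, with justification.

Both implications hold.

[⇒] Assume the antecedent. If r is true, the antecedent forces (r = T, s = F), and ¬s ∨ ¬r holds there. If r is false, ¬s ∨ ¬r reduces to true regardless of the other variables. Either way ¬s ∨ ¬r holds.

[⇐] Assume the antecedent. If r is true, the antecedent forces (r = T, s = F), and (s ∧ r) → (r → ¬s) holds there. If r is false, (s ∧ r) → (r → ¬s) reduces to true regardless of the other variables. Either way (s ∧ r) → (r → ¬s) holds.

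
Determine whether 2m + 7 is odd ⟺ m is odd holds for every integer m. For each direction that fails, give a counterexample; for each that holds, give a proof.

The forward direction fails; the converse holds.

(⇐) Suppose m is odd. Since 2 is even, 2m is even for every m, so 2m + 7 has the same parity as 7, which is odd. Hence 2m + 7 is odd.

(⇒) This fails: take m = 6. Then 2m + 7 = 19, which is odd, yet m = 6 is even, not odd.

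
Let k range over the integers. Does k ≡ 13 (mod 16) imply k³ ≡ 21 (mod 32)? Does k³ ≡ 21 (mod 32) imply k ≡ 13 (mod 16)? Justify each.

(⇒) fails; (⇐) holds.

(←) The residues r modulo 32 with r³ ≡ 21 (mod 32) are exactly {13}, and each is ≡ 13 (mod 16).

(→) This fails: take k = 29. Then 29 ≡ 13 (mod 16), but 29³ = 24389 ≡ 5 (mod 32), not 21.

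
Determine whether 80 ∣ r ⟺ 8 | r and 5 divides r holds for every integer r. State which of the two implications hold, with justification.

Only the forward direction holds.

[⇐] This fails: take r = 40. Both 8 ∣ 40 and 5 ∣ 40, yet 40 is not a multiple of 80 (since 40 = 0·80 + 40), so 80 ∤ 40.

[⇒] If 80 ∣ r, write r = 80q. Since 80 = 10·8, r = 8·(10q), so 8 ∣ r; and since 80 = 16·5, r = 5·(16q), so 5 ∣ r.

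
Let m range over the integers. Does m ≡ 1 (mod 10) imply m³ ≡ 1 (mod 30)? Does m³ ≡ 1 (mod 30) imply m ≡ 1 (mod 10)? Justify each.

(→) This fails: take m = 11. Then 11 ≡ 1 (mod 10), but 11³ = 1331 ≡ 11 (mod 30), not 1.

(←) Conversely, the residues r modulo 30 with r³ ≡ 1 (mod 30) are exactly {1}, and each is ≡ 1 (mod 10).

Only the reverse direction holds.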